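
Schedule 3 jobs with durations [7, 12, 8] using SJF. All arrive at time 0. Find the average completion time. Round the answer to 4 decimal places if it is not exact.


SJF order (ascending): [7, 8, 12]
Completion times:
  Job 1: burst=7, C=7
  Job 2: burst=8, C=15
  Job 3: burst=12, C=27
Average completion = 49/3 = 16.3333

16.3333


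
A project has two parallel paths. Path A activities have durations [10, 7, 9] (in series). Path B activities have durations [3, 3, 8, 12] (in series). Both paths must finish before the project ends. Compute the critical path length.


Path A total = 10 + 7 + 9 = 26
Path B total = 3 + 3 + 8 + 12 = 26
Critical path = longest path = max(26, 26) = 26

26


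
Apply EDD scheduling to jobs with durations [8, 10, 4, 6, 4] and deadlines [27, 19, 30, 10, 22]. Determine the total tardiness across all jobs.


Sort by due date (EDD order): [(6, 10), (10, 19), (4, 22), (8, 27), (4, 30)]
Compute completion times and tardiness:
  Job 1: p=6, d=10, C=6, tardiness=max(0,6-10)=0
  Job 2: p=10, d=19, C=16, tardiness=max(0,16-19)=0
  Job 3: p=4, d=22, C=20, tardiness=max(0,20-22)=0
  Job 4: p=8, d=27, C=28, tardiness=max(0,28-27)=1
  Job 5: p=4, d=30, C=32, tardiness=max(0,32-30)=2
Total tardiness = 3

3


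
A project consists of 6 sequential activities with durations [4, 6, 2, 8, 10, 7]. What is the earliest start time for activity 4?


Activity 4 starts after activities 1 through 3 complete.
Predecessor durations: [4, 6, 2]
ES = 4 + 6 + 2 = 12

12


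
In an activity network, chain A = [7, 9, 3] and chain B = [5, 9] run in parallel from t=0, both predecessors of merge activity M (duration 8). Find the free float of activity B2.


ES(B2) = sum of predecessors on chain B = 5
EF(B2) = ES + duration = 5 + 9 = 14
Successor of B2 is M. ES(M) = max(sum(A), sum(B)) = max(19, 14) = 19
Free float = ES(successor) - EF(current) = 19 - 14 = 5

5


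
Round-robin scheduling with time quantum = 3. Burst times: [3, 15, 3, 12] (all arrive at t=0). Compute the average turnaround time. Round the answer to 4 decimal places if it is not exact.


Time quantum = 3
Execution trace:
  J1 runs 3 units, time = 3
  J2 runs 3 units, time = 6
  J3 runs 3 units, time = 9
  J4 runs 3 units, time = 12
  J2 runs 3 units, time = 15
  J4 runs 3 units, time = 18
  J2 runs 3 units, time = 21
  J4 runs 3 units, time = 24
  J2 runs 3 units, time = 27
  J4 runs 3 units, time = 30
  J2 runs 3 units, time = 33
Finish times: [3, 33, 9, 30]
Average turnaround = 75/4 = 18.75

18.75


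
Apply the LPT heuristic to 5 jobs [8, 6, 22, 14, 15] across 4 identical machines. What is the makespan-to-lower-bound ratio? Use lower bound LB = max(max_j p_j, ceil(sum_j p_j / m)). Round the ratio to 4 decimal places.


LPT order: [22, 15, 14, 8, 6]
Machine loads after assignment: [22, 15, 14, 14]
LPT makespan = 22
Lower bound = max(max_job, ceil(total/4)) = max(22, 17) = 22
Ratio = 22 / 22 = 1.0

1.0


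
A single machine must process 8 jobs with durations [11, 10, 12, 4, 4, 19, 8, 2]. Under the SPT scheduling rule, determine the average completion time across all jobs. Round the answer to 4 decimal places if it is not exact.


Sort jobs by processing time (SPT order): [2, 4, 4, 8, 10, 11, 12, 19]
Compute completion times sequentially:
  Job 1: processing = 2, completes at 2
  Job 2: processing = 4, completes at 6
  Job 3: processing = 4, completes at 10
  Job 4: processing = 8, completes at 18
  Job 5: processing = 10, completes at 28
  Job 6: processing = 11, completes at 39
  Job 7: processing = 12, completes at 51
  Job 8: processing = 19, completes at 70
Sum of completion times = 224
Average completion time = 224/8 = 28.0

28.0


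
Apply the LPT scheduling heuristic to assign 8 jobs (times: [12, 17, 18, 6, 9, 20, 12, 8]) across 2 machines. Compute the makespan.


Sort jobs in decreasing order (LPT): [20, 18, 17, 12, 12, 9, 8, 6]
Assign each job to the least loaded machine:
  Machine 1: jobs [20, 12, 12, 8], load = 52
  Machine 2: jobs [18, 17, 9, 6], load = 50
Makespan = max load = 52

52


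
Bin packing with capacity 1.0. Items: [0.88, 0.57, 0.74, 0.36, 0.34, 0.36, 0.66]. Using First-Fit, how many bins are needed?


Place items sequentially using First-Fit:
  Item 0.88 -> new Bin 1
  Item 0.57 -> new Bin 2
  Item 0.74 -> new Bin 3
  Item 0.36 -> Bin 2 (now 0.93)
  Item 0.34 -> new Bin 4
  Item 0.36 -> Bin 4 (now 0.7)
  Item 0.66 -> new Bin 5
Total bins used = 5

5


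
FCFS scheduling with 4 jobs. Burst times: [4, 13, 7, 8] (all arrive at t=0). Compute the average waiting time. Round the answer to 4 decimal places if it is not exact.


FCFS order (as given): [4, 13, 7, 8]
Waiting times:
  Job 1: wait = 0
  Job 2: wait = 4
  Job 3: wait = 17
  Job 4: wait = 24
Sum of waiting times = 45
Average waiting time = 45/4 = 11.25

11.25


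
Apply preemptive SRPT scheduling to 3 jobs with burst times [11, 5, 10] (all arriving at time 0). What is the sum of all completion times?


Since all jobs arrive at t=0, SRPT equals SPT ordering.
SPT order: [5, 10, 11]
Completion times:
  Job 1: p=5, C=5
  Job 2: p=10, C=15
  Job 3: p=11, C=26
Total completion time = 5 + 15 + 26 = 46

46


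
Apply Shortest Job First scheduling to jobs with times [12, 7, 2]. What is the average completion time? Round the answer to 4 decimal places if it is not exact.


SJF order (ascending): [2, 7, 12]
Completion times:
  Job 1: burst=2, C=2
  Job 2: burst=7, C=9
  Job 3: burst=12, C=21
Average completion = 32/3 = 10.6667

10.6667


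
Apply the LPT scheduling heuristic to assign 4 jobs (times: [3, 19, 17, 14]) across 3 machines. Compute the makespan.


Sort jobs in decreasing order (LPT): [19, 17, 14, 3]
Assign each job to the least loaded machine:
  Machine 1: jobs [19], load = 19
  Machine 2: jobs [17], load = 17
  Machine 3: jobs [14, 3], load = 17
Makespan = max load = 19

19


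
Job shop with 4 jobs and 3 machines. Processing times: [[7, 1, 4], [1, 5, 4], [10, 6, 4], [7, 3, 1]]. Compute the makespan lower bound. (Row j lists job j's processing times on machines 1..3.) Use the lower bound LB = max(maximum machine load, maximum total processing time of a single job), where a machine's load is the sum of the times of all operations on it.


Machine loads:
  Machine 1: 7 + 1 + 10 + 7 = 25
  Machine 2: 1 + 5 + 6 + 3 = 15
  Machine 3: 4 + 4 + 4 + 1 = 13
Max machine load = 25
Job totals:
  Job 1: 12
  Job 2: 10
  Job 3: 20
  Job 4: 11
Max job total = 20
Lower bound = max(25, 20) = 25

25


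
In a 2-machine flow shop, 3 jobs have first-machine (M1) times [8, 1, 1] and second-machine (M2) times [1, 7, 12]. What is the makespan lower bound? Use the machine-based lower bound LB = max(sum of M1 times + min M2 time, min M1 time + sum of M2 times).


LB1 = sum(M1 times) + min(M2 times) = 10 + 1 = 11
LB2 = min(M1 times) + sum(M2 times) = 1 + 20 = 21
Lower bound = max(LB1, LB2) = max(11, 21) = 21

21


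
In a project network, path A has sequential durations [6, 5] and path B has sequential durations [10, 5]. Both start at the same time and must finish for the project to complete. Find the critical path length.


Path A total = 6 + 5 = 11
Path B total = 10 + 5 = 15
Critical path = longest path = max(11, 15) = 15

15


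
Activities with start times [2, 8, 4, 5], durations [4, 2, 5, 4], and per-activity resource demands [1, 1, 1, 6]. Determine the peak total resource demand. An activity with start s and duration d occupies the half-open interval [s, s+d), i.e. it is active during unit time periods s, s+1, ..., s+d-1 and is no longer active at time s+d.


Each activity i is active on [start_i, start_i + duration_i).
Compute total resource usage per time slot:
  t=0: active resources = [], total = 0
  t=1: active resources = [], total = 0
  t=2: active resources = [1], total = 1
  t=3: active resources = [1], total = 1
  t=4: active resources = [1, 1], total = 2
  t=5: active resources = [1, 1, 6], total = 8
  t=6: active resources = [1, 6], total = 7
  t=7: active resources = [1, 6], total = 7
  t=8: active resources = [1, 1, 6], total = 8
  t=9: active resources = [1], total = 1
Peak resource demand = 8

8


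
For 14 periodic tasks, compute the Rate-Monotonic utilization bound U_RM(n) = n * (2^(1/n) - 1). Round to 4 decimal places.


Compute 2^(1/14) = 1.0507566387
Subtract 1: 1.0507566387 - 1 = 0.0507566387
Multiply by n: 14 * 0.0507566387 = 0.7105929418
Round to 4 dp: 0.7106

0.7106


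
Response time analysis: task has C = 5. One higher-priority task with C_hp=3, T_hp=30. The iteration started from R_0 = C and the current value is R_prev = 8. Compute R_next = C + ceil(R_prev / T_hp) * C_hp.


R_next = C + ceil(R_prev / T_hp) * C_hp
ceil(8 / 30) = ceil(0.2667) = 1
Interference = 1 * 3 = 3
R_next = 5 + 3 = 8
R_next = R_prev, so the iteration has converged (response time = 8).

8


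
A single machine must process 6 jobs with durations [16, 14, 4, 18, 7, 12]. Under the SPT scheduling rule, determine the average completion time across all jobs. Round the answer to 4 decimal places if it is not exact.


Sort jobs by processing time (SPT order): [4, 7, 12, 14, 16, 18]
Compute completion times sequentially:
  Job 1: processing = 4, completes at 4
  Job 2: processing = 7, completes at 11
  Job 3: processing = 12, completes at 23
  Job 4: processing = 14, completes at 37
  Job 5: processing = 16, completes at 53
  Job 6: processing = 18, completes at 71
Sum of completion times = 199
Average completion time = 199/6 = 33.1667

33.1667


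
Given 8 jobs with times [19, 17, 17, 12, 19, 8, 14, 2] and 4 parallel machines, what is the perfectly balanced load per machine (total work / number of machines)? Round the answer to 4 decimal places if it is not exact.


Total processing time = 19 + 17 + 17 + 12 + 19 + 8 + 14 + 2 = 108
Number of machines = 4
Ideal balanced load = 108 / 4 = 27.0

27.0


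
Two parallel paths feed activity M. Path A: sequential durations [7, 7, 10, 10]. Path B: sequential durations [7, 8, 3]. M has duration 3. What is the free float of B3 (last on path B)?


ES(B3) = sum of predecessors on chain B = 15
EF(B3) = ES + duration = 15 + 3 = 18
Successor of B3 is M. ES(M) = max(sum(A), sum(B)) = max(34, 18) = 34
Free float = ES(successor) - EF(current) = 34 - 18 = 16

16


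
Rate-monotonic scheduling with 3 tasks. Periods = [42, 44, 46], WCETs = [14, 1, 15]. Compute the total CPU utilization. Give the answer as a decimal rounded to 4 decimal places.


Compute individual utilizations (exact fractions):
  Task 1: C/T = 14/42 = 1/3 (approx. 0.3333)
  Task 2: C/T = 1/44 (approx. 0.0227)
  Task 3: C/T = 15/46 (approx. 0.3261)
Total utilization U = 1/3 + 1/44 + 15/46 = 2071/3036
Rounded to 4 decimal places: U = 0.6821
RM (Liu & Layland) bound for 3 tasks = 0.779763; compare with U = 2071/3036 (approx. 0.682148)
U <= bound, so schedulable by RM sufficient condition.

0.6821


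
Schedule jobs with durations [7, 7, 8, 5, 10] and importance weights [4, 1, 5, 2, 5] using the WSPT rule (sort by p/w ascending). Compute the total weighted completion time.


Compute p/w ratios and sort ascending (WSPT): [(8, 5), (7, 4), (10, 5), (5, 2), (7, 1)]
Compute weighted completion times:
  Job (p=8,w=5): C=8, w*C=5*8=40
  Job (p=7,w=4): C=15, w*C=4*15=60
  Job (p=10,w=5): C=25, w*C=5*25=125
  Job (p=5,w=2): C=30, w*C=2*30=60
  Job (p=7,w=1): C=37, w*C=1*37=37
Total weighted completion time = 322

322


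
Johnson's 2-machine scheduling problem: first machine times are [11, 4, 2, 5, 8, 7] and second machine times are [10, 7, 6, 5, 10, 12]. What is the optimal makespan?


Apply Johnson's rule:
  Group 1 (a <= b): [(3, 2, 6), (2, 4, 7), (4, 5, 5), (6, 7, 12), (5, 8, 10)]
  Group 2 (a > b): [(1, 11, 10)]
Optimal job order: [3, 2, 4, 6, 5, 1]
Schedule:
  Job 3: M1 done at 2, M2 done at 8
  Job 2: M1 done at 6, M2 done at 15
  Job 4: M1 done at 11, M2 done at 20
  Job 6: M1 done at 18, M2 done at 32
  Job 5: M1 done at 26, M2 done at 42
  Job 1: M1 done at 37, M2 done at 52
Makespan = 52

52


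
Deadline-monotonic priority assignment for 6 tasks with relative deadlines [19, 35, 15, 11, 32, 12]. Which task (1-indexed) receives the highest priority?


Sort tasks by relative deadline (ascending):
  Task 4: deadline = 11
  Task 6: deadline = 12
  Task 3: deadline = 15
  Task 1: deadline = 19
  Task 5: deadline = 32
  Task 2: deadline = 35
Priority order (highest first): [4, 6, 3, 1, 5, 2]
Highest priority task = 4

4


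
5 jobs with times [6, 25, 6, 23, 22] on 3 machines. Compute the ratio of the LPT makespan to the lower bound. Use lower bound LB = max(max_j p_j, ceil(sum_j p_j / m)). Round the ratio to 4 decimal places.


LPT order: [25, 23, 22, 6, 6]
Machine loads after assignment: [25, 29, 28]
LPT makespan = 29
Lower bound = max(max_job, ceil(total/3)) = max(25, 28) = 28
Ratio = 29 / 28 = 1.0357

1.0357


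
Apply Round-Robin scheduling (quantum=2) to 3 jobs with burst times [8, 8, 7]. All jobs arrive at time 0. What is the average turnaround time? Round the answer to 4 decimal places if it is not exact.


Time quantum = 2
Execution trace:
  J1 runs 2 units, time = 2
  J2 runs 2 units, time = 4
  J3 runs 2 units, time = 6
  J1 runs 2 units, time = 8
  J2 runs 2 units, time = 10
  J3 runs 2 units, time = 12
  J1 runs 2 units, time = 14
  J2 runs 2 units, time = 16
  J3 runs 2 units, time = 18
  J1 runs 2 units, time = 20
  J2 runs 2 units, time = 22
  J3 runs 1 units, time = 23
Finish times: [20, 22, 23]
Average turnaround = 65/3 = 21.6667

21.6667


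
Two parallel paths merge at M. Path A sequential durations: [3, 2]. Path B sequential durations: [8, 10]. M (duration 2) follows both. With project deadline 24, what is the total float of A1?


Forward pass: ES(A1) = sum of predecessors on chain A = 0
EF = ES + duration = 0 + 3 = 3
Backward pass: LF(M) = deadline = 24; LS(M) = 24 - 2 = 22
LF(A1) = LS(M) - sum(successors on chain A) = 22 - 2 = 20
LS = LF - duration = 20 - 3 = 17
Total float = LS - ES = 17 - 0 = 17

17


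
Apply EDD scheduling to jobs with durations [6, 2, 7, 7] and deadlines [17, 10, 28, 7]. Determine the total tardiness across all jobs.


Sort by due date (EDD order): [(7, 7), (2, 10), (6, 17), (7, 28)]
Compute completion times and tardiness:
  Job 1: p=7, d=7, C=7, tardiness=max(0,7-7)=0
  Job 2: p=2, d=10, C=9, tardiness=max(0,9-10)=0
  Job 3: p=6, d=17, C=15, tardiness=max(0,15-17)=0
  Job 4: p=7, d=28, C=22, tardiness=max(0,22-28)=0
Total tardiness = 0

0


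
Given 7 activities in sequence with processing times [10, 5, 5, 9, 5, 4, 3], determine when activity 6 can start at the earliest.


Activity 6 starts after activities 1 through 5 complete.
Predecessor durations: [10, 5, 5, 9, 5]
ES = 10 + 5 + 5 + 9 + 5 = 34

34


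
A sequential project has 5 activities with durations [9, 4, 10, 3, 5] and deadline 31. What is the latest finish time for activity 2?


LF(activity 2) = deadline - sum of successor durations
Successors: activities 3 through 5 with durations [10, 3, 5]
Sum of successor durations = 18
LF = 31 - 18 = 13

13


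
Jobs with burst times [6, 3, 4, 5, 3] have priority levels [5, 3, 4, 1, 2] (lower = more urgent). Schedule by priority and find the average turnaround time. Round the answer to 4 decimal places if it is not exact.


Sort by priority (ascending = highest first):
Order: [(1, 5), (2, 3), (3, 3), (4, 4), (5, 6)]
Completion times:
  Priority 1, burst=5, C=5
  Priority 2, burst=3, C=8
  Priority 3, burst=3, C=11
  Priority 4, burst=4, C=15
  Priority 5, burst=6, C=21
Average turnaround = 60/5 = 12.0

12.0


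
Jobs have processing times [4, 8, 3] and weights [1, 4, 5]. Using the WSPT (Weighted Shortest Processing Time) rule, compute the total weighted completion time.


Compute p/w ratios and sort ascending (WSPT): [(3, 5), (8, 4), (4, 1)]
Compute weighted completion times:
  Job (p=3,w=5): C=3, w*C=5*3=15
  Job (p=8,w=4): C=11, w*C=4*11=44
  Job (p=4,w=1): C=15, w*C=1*15=15
Total weighted completion time = 74

74


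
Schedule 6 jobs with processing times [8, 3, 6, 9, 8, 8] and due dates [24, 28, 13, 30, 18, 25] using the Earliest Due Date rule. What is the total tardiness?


Sort by due date (EDD order): [(6, 13), (8, 18), (8, 24), (8, 25), (3, 28), (9, 30)]
Compute completion times and tardiness:
  Job 1: p=6, d=13, C=6, tardiness=max(0,6-13)=0
  Job 2: p=8, d=18, C=14, tardiness=max(0,14-18)=0
  Job 3: p=8, d=24, C=22, tardiness=max(0,22-24)=0
  Job 4: p=8, d=25, C=30, tardiness=max(0,30-25)=5
  Job 5: p=3, d=28, C=33, tardiness=max(0,33-28)=5
  Job 6: p=9, d=30, C=42, tardiness=max(0,42-30)=12
Total tardiness = 22

22


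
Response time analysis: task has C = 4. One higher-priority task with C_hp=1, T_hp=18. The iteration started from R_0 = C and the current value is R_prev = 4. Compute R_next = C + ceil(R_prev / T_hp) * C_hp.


R_next = C + ceil(R_prev / T_hp) * C_hp
ceil(4 / 18) = ceil(0.2222) = 1
Interference = 1 * 1 = 1
R_next = 4 + 1 = 5

5


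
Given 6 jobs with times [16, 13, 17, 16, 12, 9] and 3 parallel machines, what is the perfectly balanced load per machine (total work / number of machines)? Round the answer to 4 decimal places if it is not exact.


Total processing time = 16 + 13 + 17 + 16 + 12 + 9 = 83
Number of machines = 3
Ideal balanced load = 83 / 3 = 27.6667

27.6667


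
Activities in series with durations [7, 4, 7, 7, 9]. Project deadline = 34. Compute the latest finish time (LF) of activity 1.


LF(activity 1) = deadline - sum of successor durations
Successors: activities 2 through 5 with durations [4, 7, 7, 9]
Sum of successor durations = 27
LF = 34 - 27 = 7

7


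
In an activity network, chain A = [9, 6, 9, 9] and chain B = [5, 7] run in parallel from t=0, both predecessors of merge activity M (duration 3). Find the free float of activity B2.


ES(B2) = sum of predecessors on chain B = 5
EF(B2) = ES + duration = 5 + 7 = 12
Successor of B2 is M. ES(M) = max(sum(A), sum(B)) = max(33, 12) = 33
Free float = ES(successor) - EF(current) = 33 - 12 = 21

21


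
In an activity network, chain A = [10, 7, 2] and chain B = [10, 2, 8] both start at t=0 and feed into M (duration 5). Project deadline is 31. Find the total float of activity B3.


Forward pass: ES(B3) = sum of predecessors on chain B = 12
EF = ES + duration = 12 + 8 = 20
Backward pass: LF(M) = deadline = 31; LS(M) = 31 - 5 = 26
LF(B3) = LS(M) - sum(successors on chain B) = 26 - 0 = 26
LS = LF - duration = 26 - 8 = 18
Total float = LS - ES = 18 - 12 = 6

6


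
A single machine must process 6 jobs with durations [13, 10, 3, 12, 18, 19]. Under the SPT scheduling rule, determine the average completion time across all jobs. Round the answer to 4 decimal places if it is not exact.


Sort jobs by processing time (SPT order): [3, 10, 12, 13, 18, 19]
Compute completion times sequentially:
  Job 1: processing = 3, completes at 3
  Job 2: processing = 10, completes at 13
  Job 3: processing = 12, completes at 25
  Job 4: processing = 13, completes at 38
  Job 5: processing = 18, completes at 56
  Job 6: processing = 19, completes at 75
Sum of completion times = 210
Average completion time = 210/6 = 35.0

35.0


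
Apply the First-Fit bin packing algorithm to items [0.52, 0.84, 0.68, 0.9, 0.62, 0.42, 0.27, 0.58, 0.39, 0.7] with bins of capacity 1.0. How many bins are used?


Place items sequentially using First-Fit:
  Item 0.52 -> new Bin 1
  Item 0.84 -> new Bin 2
  Item 0.68 -> new Bin 3
  Item 0.9 -> new Bin 4
  Item 0.62 -> new Bin 5
  Item 0.42 -> Bin 1 (now 0.94)
  Item 0.27 -> Bin 3 (now 0.95)
  Item 0.58 -> new Bin 6
  Item 0.39 -> Bin 6 (now 0.97)
  Item 0.7 -> new Bin 7
Total bins used = 7

7


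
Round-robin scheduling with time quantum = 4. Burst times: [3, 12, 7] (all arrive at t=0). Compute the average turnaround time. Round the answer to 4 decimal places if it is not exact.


Time quantum = 4
Execution trace:
  J1 runs 3 units, time = 3
  J2 runs 4 units, time = 7
  J3 runs 4 units, time = 11
  J2 runs 4 units, time = 15
  J3 runs 3 units, time = 18
  J2 runs 4 units, time = 22
Finish times: [3, 22, 18]
Average turnaround = 43/3 = 14.3333

14.3333


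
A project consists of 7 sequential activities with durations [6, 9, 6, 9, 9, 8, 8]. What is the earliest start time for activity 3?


Activity 3 starts after activities 1 through 2 complete.
Predecessor durations: [6, 9]
ES = 6 + 9 = 15

15


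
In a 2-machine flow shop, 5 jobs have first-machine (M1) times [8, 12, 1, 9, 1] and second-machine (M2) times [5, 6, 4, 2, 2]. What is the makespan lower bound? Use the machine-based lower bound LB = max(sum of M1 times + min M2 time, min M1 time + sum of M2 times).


LB1 = sum(M1 times) + min(M2 times) = 31 + 2 = 33
LB2 = min(M1 times) + sum(M2 times) = 1 + 19 = 20
Lower bound = max(LB1, LB2) = max(33, 20) = 33

33


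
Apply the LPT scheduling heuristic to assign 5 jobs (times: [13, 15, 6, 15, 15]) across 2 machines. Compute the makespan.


Sort jobs in decreasing order (LPT): [15, 15, 15, 13, 6]
Assign each job to the least loaded machine:
  Machine 1: jobs [15, 15], load = 30
  Machine 2: jobs [15, 13, 6], load = 34
Makespan = max load = 34

34


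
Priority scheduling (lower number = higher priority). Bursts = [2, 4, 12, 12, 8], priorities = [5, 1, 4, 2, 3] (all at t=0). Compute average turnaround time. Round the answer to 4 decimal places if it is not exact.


Sort by priority (ascending = highest first):
Order: [(1, 4), (2, 12), (3, 8), (4, 12), (5, 2)]
Completion times:
  Priority 1, burst=4, C=4
  Priority 2, burst=12, C=16
  Priority 3, burst=8, C=24
  Priority 4, burst=12, C=36
  Priority 5, burst=2, C=38
Average turnaround = 118/5 = 23.6

23.6


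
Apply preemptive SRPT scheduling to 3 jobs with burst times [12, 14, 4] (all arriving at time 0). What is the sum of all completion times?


Since all jobs arrive at t=0, SRPT equals SPT ordering.
SPT order: [4, 12, 14]
Completion times:
  Job 1: p=4, C=4
  Job 2: p=12, C=16
  Job 3: p=14, C=30
Total completion time = 4 + 16 + 30 = 50

50


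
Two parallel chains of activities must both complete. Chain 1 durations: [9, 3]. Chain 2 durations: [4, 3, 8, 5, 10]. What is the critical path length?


Path A total = 9 + 3 = 12
Path B total = 4 + 3 + 8 + 5 + 10 = 30
Critical path = longest path = max(12, 30) = 30

30


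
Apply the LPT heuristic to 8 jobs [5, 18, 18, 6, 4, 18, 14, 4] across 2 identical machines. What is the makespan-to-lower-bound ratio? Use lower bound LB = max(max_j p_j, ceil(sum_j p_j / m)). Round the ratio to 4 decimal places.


LPT order: [18, 18, 18, 14, 6, 5, 4, 4]
Machine loads after assignment: [45, 42]
LPT makespan = 45
Lower bound = max(max_job, ceil(total/2)) = max(18, 44) = 44
Ratio = 45 / 44 = 1.0227

1.0227


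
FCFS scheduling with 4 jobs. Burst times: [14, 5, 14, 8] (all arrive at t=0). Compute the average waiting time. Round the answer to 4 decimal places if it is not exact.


FCFS order (as given): [14, 5, 14, 8]
Waiting times:
  Job 1: wait = 0
  Job 2: wait = 14
  Job 3: wait = 19
  Job 4: wait = 33
Sum of waiting times = 66
Average waiting time = 66/4 = 16.5

16.5


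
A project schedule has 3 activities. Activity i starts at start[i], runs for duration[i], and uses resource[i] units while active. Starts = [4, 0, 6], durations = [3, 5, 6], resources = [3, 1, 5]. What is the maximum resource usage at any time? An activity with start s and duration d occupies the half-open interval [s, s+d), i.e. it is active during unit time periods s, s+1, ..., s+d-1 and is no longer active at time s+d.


Each activity i is active on [start_i, start_i + duration_i).
Compute total resource usage per time slot:
  t=0: active resources = [1], total = 1
  t=1: active resources = [1], total = 1
  t=2: active resources = [1], total = 1
  t=3: active resources = [1], total = 1
  t=4: active resources = [3, 1], total = 4
  t=5: active resources = [3], total = 3
  t=6: active resources = [3, 5], total = 8
  t=7: active resources = [5], total = 5
  t=8: active resources = [5], total = 5
  t=9: active resources = [5], total = 5
  t=10: active resources = [5], total = 5
  t=11: active resources = [5], total = 5
Peak resource demand = 8

8


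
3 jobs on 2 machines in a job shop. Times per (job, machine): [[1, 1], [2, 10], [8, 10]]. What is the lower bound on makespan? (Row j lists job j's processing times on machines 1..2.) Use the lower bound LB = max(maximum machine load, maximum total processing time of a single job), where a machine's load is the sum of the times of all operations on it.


Machine loads:
  Machine 1: 1 + 2 + 8 = 11
  Machine 2: 1 + 10 + 10 = 21
Max machine load = 21
Job totals:
  Job 1: 2
  Job 2: 12
  Job 3: 18
Max job total = 18
Lower bound = max(21, 18) = 21

21


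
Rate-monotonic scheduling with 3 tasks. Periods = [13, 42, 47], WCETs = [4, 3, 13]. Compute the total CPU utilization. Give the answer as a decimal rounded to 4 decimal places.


Compute individual utilizations (exact fractions):
  Task 1: C/T = 4/13 (approx. 0.3077)
  Task 2: C/T = 3/42 = 1/14 (approx. 0.0714)
  Task 3: C/T = 13/47 (approx. 0.2766)
Total utilization U = 4/13 + 1/14 + 13/47 = 5609/8554
Rounded to 4 decimal places: U = 0.6557
RM (Liu & Layland) bound for 3 tasks = 0.779763; compare with U = 5609/8554 (approx. 0.655717)
U <= bound, so schedulable by RM sufficient condition.

0.6557


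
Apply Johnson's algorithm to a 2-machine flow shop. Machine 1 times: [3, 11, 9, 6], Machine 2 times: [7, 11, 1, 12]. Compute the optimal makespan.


Apply Johnson's rule:
  Group 1 (a <= b): [(1, 3, 7), (4, 6, 12), (2, 11, 11)]
  Group 2 (a > b): [(3, 9, 1)]
Optimal job order: [1, 4, 2, 3]
Schedule:
  Job 1: M1 done at 3, M2 done at 10
  Job 4: M1 done at 9, M2 done at 22
  Job 2: M1 done at 20, M2 done at 33
  Job 3: M1 done at 29, M2 done at 34
Makespan = 34

34


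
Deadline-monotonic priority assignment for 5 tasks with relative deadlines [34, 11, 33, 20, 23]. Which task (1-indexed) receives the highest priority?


Sort tasks by relative deadline (ascending):
  Task 2: deadline = 11
  Task 4: deadline = 20
  Task 5: deadline = 23
  Task 3: deadline = 33
  Task 1: deadline = 34
Priority order (highest first): [2, 4, 5, 3, 1]
Highest priority task = 2

2


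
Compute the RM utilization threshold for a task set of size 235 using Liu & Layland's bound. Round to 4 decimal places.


Compute 2^(1/235) = 1.0029539167
Subtract 1: 1.0029539167 - 1 = 0.0029539167
Multiply by n: 235 * 0.0029539167 = 0.6941704245
Round to 4 dp: 0.6942

0.6942


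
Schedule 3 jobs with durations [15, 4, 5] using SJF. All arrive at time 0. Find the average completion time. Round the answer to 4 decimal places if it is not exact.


SJF order (ascending): [4, 5, 15]
Completion times:
  Job 1: burst=4, C=4
  Job 2: burst=5, C=9
  Job 3: burst=15, C=24
Average completion = 37/3 = 12.3333

12.3333


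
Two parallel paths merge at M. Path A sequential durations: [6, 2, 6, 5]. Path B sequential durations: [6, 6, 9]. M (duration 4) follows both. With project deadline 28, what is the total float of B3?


Forward pass: ES(B3) = sum of predecessors on chain B = 12
EF = ES + duration = 12 + 9 = 21
Backward pass: LF(M) = deadline = 28; LS(M) = 28 - 4 = 24
LF(B3) = LS(M) - sum(successors on chain B) = 24 - 0 = 24
LS = LF - duration = 24 - 9 = 15
Total float = LS - ES = 15 - 12 = 3

3


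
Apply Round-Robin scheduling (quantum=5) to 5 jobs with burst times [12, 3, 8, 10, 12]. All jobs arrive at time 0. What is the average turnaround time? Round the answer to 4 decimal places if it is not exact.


Time quantum = 5
Execution trace:
  J1 runs 5 units, time = 5
  J2 runs 3 units, time = 8
  J3 runs 5 units, time = 13
  J4 runs 5 units, time = 18
  J5 runs 5 units, time = 23
  J1 runs 5 units, time = 28
  J3 runs 3 units, time = 31
  J4 runs 5 units, time = 36
  J5 runs 5 units, time = 41
  J1 runs 2 units, time = 43
  J5 runs 2 units, time = 45
Finish times: [43, 8, 31, 36, 45]
Average turnaround = 163/5 = 32.6

32.6


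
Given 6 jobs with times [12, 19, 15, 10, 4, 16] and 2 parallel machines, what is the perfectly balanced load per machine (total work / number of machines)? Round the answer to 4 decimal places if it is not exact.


Total processing time = 12 + 19 + 15 + 10 + 4 + 16 = 76
Number of machines = 2
Ideal balanced load = 76 / 2 = 38.0

38.0


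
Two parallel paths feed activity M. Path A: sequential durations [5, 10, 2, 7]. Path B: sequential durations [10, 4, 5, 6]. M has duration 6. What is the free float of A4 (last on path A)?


ES(A4) = sum of predecessors on chain A = 17
EF(A4) = ES + duration = 17 + 7 = 24
Successor of A4 is M. ES(M) = max(sum(A), sum(B)) = max(24, 25) = 25
Free float = ES(successor) - EF(current) = 25 - 24 = 1

1


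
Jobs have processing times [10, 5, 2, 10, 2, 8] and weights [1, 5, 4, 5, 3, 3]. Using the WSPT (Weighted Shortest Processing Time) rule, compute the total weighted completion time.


Compute p/w ratios and sort ascending (WSPT): [(2, 4), (2, 3), (5, 5), (10, 5), (8, 3), (10, 1)]
Compute weighted completion times:
  Job (p=2,w=4): C=2, w*C=4*2=8
  Job (p=2,w=3): C=4, w*C=3*4=12
  Job (p=5,w=5): C=9, w*C=5*9=45
  Job (p=10,w=5): C=19, w*C=5*19=95
  Job (p=8,w=3): C=27, w*C=3*27=81
  Job (p=10,w=1): C=37, w*C=1*37=37
Total weighted completion time = 278

278


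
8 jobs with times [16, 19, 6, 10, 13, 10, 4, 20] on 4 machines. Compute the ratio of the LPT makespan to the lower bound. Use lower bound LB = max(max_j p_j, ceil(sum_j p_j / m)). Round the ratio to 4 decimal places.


LPT order: [20, 19, 16, 13, 10, 10, 6, 4]
Machine loads after assignment: [24, 25, 26, 23]
LPT makespan = 26
Lower bound = max(max_job, ceil(total/4)) = max(20, 25) = 25
Ratio = 26 / 25 = 1.04

1.04


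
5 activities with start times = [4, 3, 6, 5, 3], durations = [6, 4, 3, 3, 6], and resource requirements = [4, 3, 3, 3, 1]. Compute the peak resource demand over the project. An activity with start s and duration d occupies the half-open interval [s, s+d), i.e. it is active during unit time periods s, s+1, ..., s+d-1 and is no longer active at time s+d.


Each activity i is active on [start_i, start_i + duration_i).
Compute total resource usage per time slot:
  t=0: active resources = [], total = 0
  t=1: active resources = [], total = 0
  t=2: active resources = [], total = 0
  t=3: active resources = [3, 1], total = 4
  t=4: active resources = [4, 3, 1], total = 8
  t=5: active resources = [4, 3, 3, 1], total = 11
  t=6: active resources = [4, 3, 3, 3, 1], total = 14
  t=7: active resources = [4, 3, 3, 1], total = 11
  t=8: active resources = [4, 3, 1], total = 8
  t=9: active resources = [4], total = 4
Peak resource demand = 14

14


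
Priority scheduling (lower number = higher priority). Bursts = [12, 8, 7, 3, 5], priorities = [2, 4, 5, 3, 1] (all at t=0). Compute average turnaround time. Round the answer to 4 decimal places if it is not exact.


Sort by priority (ascending = highest first):
Order: [(1, 5), (2, 12), (3, 3), (4, 8), (5, 7)]
Completion times:
  Priority 1, burst=5, C=5
  Priority 2, burst=12, C=17
  Priority 3, burst=3, C=20
  Priority 4, burst=8, C=28
  Priority 5, burst=7, C=35
Average turnaround = 105/5 = 21.0

21.0


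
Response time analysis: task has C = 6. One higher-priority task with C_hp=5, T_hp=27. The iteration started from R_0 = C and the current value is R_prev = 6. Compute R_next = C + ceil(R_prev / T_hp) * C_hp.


R_next = C + ceil(R_prev / T_hp) * C_hp
ceil(6 / 27) = ceil(0.2222) = 1
Interference = 1 * 5 = 5
R_next = 6 + 5 = 11

11


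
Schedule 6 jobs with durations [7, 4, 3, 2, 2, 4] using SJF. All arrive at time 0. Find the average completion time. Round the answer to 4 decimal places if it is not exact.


SJF order (ascending): [2, 2, 3, 4, 4, 7]
Completion times:
  Job 1: burst=2, C=2
  Job 2: burst=2, C=4
  Job 3: burst=3, C=7
  Job 4: burst=4, C=11
  Job 5: burst=4, C=15
  Job 6: burst=7, C=22
Average completion = 61/6 = 10.1667

10.1667


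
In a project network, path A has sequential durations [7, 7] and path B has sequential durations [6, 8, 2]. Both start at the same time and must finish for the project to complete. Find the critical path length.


Path A total = 7 + 7 = 14
Path B total = 6 + 8 + 2 = 16
Critical path = longest path = max(14, 16) = 16

16


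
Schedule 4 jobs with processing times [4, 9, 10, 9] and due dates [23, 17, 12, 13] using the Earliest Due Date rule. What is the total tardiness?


Sort by due date (EDD order): [(10, 12), (9, 13), (9, 17), (4, 23)]
Compute completion times and tardiness:
  Job 1: p=10, d=12, C=10, tardiness=max(0,10-12)=0
  Job 2: p=9, d=13, C=19, tardiness=max(0,19-13)=6
  Job 3: p=9, d=17, C=28, tardiness=max(0,28-17)=11
  Job 4: p=4, d=23, C=32, tardiness=max(0,32-23)=9
Total tardiness = 26

26


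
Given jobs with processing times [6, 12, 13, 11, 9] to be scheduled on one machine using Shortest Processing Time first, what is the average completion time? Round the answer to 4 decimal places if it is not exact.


Sort jobs by processing time (SPT order): [6, 9, 11, 12, 13]
Compute completion times sequentially:
  Job 1: processing = 6, completes at 6
  Job 2: processing = 9, completes at 15
  Job 3: processing = 11, completes at 26
  Job 4: processing = 12, completes at 38
  Job 5: processing = 13, completes at 51
Sum of completion times = 136
Average completion time = 136/5 = 27.2

27.2


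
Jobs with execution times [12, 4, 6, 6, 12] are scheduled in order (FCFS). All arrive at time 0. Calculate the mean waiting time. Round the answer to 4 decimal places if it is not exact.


FCFS order (as given): [12, 4, 6, 6, 12]
Waiting times:
  Job 1: wait = 0
  Job 2: wait = 12
  Job 3: wait = 16
  Job 4: wait = 22
  Job 5: wait = 28
Sum of waiting times = 78
Average waiting time = 78/5 = 15.6

15.6


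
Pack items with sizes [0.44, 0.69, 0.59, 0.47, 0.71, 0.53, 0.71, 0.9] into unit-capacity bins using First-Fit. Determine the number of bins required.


Place items sequentially using First-Fit:
  Item 0.44 -> new Bin 1
  Item 0.69 -> new Bin 2
  Item 0.59 -> new Bin 3
  Item 0.47 -> Bin 1 (now 0.91)
  Item 0.71 -> new Bin 4
  Item 0.53 -> new Bin 5
  Item 0.71 -> new Bin 6
  Item 0.9 -> new Bin 7
Total bins used = 7

7


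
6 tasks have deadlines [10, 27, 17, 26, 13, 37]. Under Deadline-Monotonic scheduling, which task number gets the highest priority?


Sort tasks by relative deadline (ascending):
  Task 1: deadline = 10
  Task 5: deadline = 13
  Task 3: deadline = 17
  Task 4: deadline = 26
  Task 2: deadline = 27
  Task 6: deadline = 37
Priority order (highest first): [1, 5, 3, 4, 2, 6]
Highest priority task = 1

1


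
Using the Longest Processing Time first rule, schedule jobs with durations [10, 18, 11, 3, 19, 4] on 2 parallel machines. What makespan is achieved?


Sort jobs in decreasing order (LPT): [19, 18, 11, 10, 4, 3]
Assign each job to the least loaded machine:
  Machine 1: jobs [19, 10, 4], load = 33
  Machine 2: jobs [18, 11, 3], load = 32
Makespan = max load = 33

33


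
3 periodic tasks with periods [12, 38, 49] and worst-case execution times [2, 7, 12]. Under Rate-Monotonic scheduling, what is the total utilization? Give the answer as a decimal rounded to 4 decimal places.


Compute individual utilizations (exact fractions):
  Task 1: C/T = 2/12 = 1/6 (approx. 0.1667)
  Task 2: C/T = 7/38 (approx. 0.1842)
  Task 3: C/T = 12/49 (approx. 0.2449)
Total utilization U = 1/6 + 7/38 + 12/49 = 1664/2793
Rounded to 4 decimal places: U = 0.5958
RM (Liu & Layland) bound for 3 tasks = 0.779763; compare with U = 1664/2793 (approx. 0.595775)
U <= bound, so schedulable by RM sufficient condition.

0.5958


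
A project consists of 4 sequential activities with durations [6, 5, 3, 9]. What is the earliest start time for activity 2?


Activity 2 starts after activities 1 through 1 complete.
Predecessor durations: [6]
ES = 6 = 6

6


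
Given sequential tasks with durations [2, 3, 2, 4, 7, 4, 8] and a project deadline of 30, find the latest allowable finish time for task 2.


LF(activity 2) = deadline - sum of successor durations
Successors: activities 3 through 7 with durations [2, 4, 7, 4, 8]
Sum of successor durations = 25
LF = 30 - 25 = 5

5


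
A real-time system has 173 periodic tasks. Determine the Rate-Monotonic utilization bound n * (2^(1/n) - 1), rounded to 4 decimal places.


Compute 2^(1/173) = 1.0040146684
Subtract 1: 1.0040146684 - 1 = 0.0040146684
Multiply by n: 173 * 0.0040146684 = 0.6945376332
Round to 4 dp: 0.6945

0.6945


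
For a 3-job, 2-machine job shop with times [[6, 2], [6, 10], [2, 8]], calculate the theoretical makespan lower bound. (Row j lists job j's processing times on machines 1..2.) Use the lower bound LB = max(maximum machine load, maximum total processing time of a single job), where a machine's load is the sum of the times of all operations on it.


Machine loads:
  Machine 1: 6 + 6 + 2 = 14
  Machine 2: 2 + 10 + 8 = 20
Max machine load = 20
Job totals:
  Job 1: 8
  Job 2: 16
  Job 3: 10
Max job total = 16
Lower bound = max(20, 16) = 20

20


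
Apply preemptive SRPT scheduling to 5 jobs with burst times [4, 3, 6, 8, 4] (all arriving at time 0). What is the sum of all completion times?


Since all jobs arrive at t=0, SRPT equals SPT ordering.
SPT order: [3, 4, 4, 6, 8]
Completion times:
  Job 1: p=3, C=3
  Job 2: p=4, C=7
  Job 3: p=4, C=11
  Job 4: p=6, C=17
  Job 5: p=8, C=25
Total completion time = 3 + 7 + 11 + 17 + 25 = 63

63


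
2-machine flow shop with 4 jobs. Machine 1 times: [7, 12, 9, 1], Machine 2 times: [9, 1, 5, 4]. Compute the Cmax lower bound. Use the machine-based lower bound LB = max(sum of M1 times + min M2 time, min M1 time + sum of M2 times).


LB1 = sum(M1 times) + min(M2 times) = 29 + 1 = 30
LB2 = min(M1 times) + sum(M2 times) = 1 + 19 = 20
Lower bound = max(LB1, LB2) = max(30, 20) = 30

30


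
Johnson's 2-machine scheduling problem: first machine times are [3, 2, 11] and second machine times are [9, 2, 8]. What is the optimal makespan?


Apply Johnson's rule:
  Group 1 (a <= b): [(2, 2, 2), (1, 3, 9)]
  Group 2 (a > b): [(3, 11, 8)]
Optimal job order: [2, 1, 3]
Schedule:
  Job 2: M1 done at 2, M2 done at 4
  Job 1: M1 done at 5, M2 done at 14
  Job 3: M1 done at 16, M2 done at 24
Makespan = 24

24


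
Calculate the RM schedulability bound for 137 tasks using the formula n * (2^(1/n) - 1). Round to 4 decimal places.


Compute 2^(1/137) = 1.0050722892
Subtract 1: 1.0050722892 - 1 = 0.0050722892
Multiply by n: 137 * 0.0050722892 = 0.6949036204
Round to 4 dp: 0.6949

0.6949


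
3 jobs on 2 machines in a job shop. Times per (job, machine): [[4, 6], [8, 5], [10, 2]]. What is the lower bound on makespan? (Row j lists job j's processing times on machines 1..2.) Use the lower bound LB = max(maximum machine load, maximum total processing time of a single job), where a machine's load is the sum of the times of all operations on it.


Machine loads:
  Machine 1: 4 + 8 + 10 = 22
  Machine 2: 6 + 5 + 2 = 13
Max machine load = 22
Job totals:
  Job 1: 10
  Job 2: 13
  Job 3: 12
Max job total = 13
Lower bound = max(22, 13) = 22

22


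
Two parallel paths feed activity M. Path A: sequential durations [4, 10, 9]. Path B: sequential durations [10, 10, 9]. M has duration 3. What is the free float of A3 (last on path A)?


ES(A3) = sum of predecessors on chain A = 14
EF(A3) = ES + duration = 14 + 9 = 23
Successor of A3 is M. ES(M) = max(sum(A), sum(B)) = max(23, 29) = 29
Free float = ES(successor) - EF(current) = 29 - 23 = 6

6


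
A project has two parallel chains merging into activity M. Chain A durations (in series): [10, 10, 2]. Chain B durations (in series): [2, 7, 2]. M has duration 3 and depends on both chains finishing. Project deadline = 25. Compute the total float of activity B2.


Forward pass: ES(B2) = sum of predecessors on chain B = 2
EF = ES + duration = 2 + 7 = 9
Backward pass: LF(M) = deadline = 25; LS(M) = 25 - 3 = 22
LF(B2) = LS(M) - sum(successors on chain B) = 22 - 2 = 20
LS = LF - duration = 20 - 7 = 13
Total float = LS - ES = 13 - 2 = 11

11


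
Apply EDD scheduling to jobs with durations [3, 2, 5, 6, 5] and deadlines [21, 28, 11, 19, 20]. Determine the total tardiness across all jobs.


Sort by due date (EDD order): [(5, 11), (6, 19), (5, 20), (3, 21), (2, 28)]
Compute completion times and tardiness:
  Job 1: p=5, d=11, C=5, tardiness=max(0,5-11)=0
  Job 2: p=6, d=19, C=11, tardiness=max(0,11-19)=0
  Job 3: p=5, d=20, C=16, tardiness=max(0,16-20)=0
  Job 4: p=3, d=21, C=19, tardiness=max(0,19-21)=0
  Job 5: p=2, d=28, C=21, tardiness=max(0,21-28)=0
Total tardiness = 0

0
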